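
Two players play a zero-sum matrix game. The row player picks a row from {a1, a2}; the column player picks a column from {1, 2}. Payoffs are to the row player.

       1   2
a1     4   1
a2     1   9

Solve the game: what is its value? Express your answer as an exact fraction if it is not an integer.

Row minima: a1 → 1, a2 → 1; maximin = 1.
Column maxima: 1 → 4, 2 → 9; minimax = 4.
1 ≠ 4, so there is no saddle point; optimal play is mixed.
Let the row player play a1 with probability p. Expected payoff against 1: 4p + 1(1−p) = 3p + 1; against 2: 1p + 9(1−p) = −8p + 9.
Setting these equal: 3p + 1 = −8p + 9 ⇒ 11p = 8 ⇒ p = 8/11, and the value is (3)·(8/11) + 1 = 35/11.
For the column player: with q = P(1), equating a1's and a2's payoffs gives 3q + 1 = −8q + 9 ⇒ q = 8/11.

35/11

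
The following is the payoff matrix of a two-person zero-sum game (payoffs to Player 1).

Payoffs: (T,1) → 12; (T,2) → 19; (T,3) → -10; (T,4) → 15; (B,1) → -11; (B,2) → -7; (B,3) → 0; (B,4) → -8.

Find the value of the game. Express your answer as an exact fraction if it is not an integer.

Row minima: T → -10, B → -11; maximin = -10.
Column maxima: 1 → 12, 2 → 19, 3 → 0, 4 → 15; minimax = 0.
-10 ≠ 0, so there is no saddle point; optimal play is mixed.
2 is strictly dominated by 1 (it gives Player 1 strictly more in every row), so Player 2 never plays it.
4 is strictly dominated by 1 (it gives Player 1 strictly more in every row), so Player 2 never plays it.
On the remaining 2×2 (T, B vs 1, 3):
Let Player 1 play T with probability p. Expected payoff against 1: 12p + (-11)(1−p) = 23p − 11; against 3: (-10)p + 0(1−p) = −10p.
Setting these equal: 23p − 11 = −10p ⇒ 33p = 11 ⇒ p = 1/3, and the value is (23)·(1/3) − 11 = -10/3.
For Player 2: with q = P(1), equating T's and B's payoffs gives 22q − 10 = −11q ⇒ q = 10/33.

-10/3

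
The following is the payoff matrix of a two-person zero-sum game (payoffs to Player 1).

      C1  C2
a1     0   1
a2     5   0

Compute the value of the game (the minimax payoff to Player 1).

5/6

Row minima: a1 → 0, a2 → 0; maximin = 0.
Column maxima: C1 → 5, C2 → 1; minimax = 1.
0 ≠ 1, so there is no saddle point; optimal play is mixed.
Let Player 1 play a1 with probability p. Expected payoff against C1: 0p + 5(1−p) = −5p + 5; against C2: 1p + 0(1−p) = p.
Setting these equal: −5p + 5 = p ⇒ −6p = -5 ⇒ p = 5/6, and the value is (-5)·(5/6) + 5 = 5/6.
For Player 2: with q = P(C1), equating a1's and a2's payoffs gives −q + 1 = 5q ⇒ q = 1/6.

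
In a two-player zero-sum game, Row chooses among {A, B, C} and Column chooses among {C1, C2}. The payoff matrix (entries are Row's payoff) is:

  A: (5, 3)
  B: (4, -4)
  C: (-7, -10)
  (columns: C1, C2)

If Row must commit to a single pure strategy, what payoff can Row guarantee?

Row minima: A → 3, B → -4, C → -10.
The best of these is 3.

3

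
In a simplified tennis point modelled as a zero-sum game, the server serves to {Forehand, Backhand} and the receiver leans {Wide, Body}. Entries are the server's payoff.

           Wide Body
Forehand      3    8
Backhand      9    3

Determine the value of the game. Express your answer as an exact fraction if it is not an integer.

Row minima: Forehand → 3, Backhand → 3; maximin = 3.
Column maxima: Wide → 9, Body → 8; minimax = 8.
3 ≠ 8, so there is no saddle point; optimal play is mixed.
Let the server play Forehand with probability p. Expected payoff against Wide: 3p + 9(1−p) = −6p + 9; against Body: 8p + 3(1−p) = 5p + 3.
Setting these equal: −6p + 9 = 5p + 3 ⇒ −11p = -6 ⇒ p = 6/11, and the value is (-6)·(6/11) + 9 = 63/11.
For the receiver: with q = P(Wide), equating Forehand's and Backhand's payoffs gives −5q + 8 = 6q + 3 ⇒ q = 5/11.

63/11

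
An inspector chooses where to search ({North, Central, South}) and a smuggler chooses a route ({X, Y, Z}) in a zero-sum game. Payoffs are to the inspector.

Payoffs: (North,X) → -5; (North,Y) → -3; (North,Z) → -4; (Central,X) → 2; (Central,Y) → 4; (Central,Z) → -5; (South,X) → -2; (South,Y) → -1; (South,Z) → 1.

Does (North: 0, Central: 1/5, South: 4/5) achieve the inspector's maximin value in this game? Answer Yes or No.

No

Against X this mix gives (1/5)·2 + (4/5)·(-2) = -6/5.
Against Y this mix gives (1/5)·4 + (4/5)·(-1) = 0.
Against Z this mix gives (1/5)·(-5) + (4/5)·1 = -1/5.
The smuggler will play X, holding the inspector to -6/5. Shifting weight toward the row that does better against X would raise this floor (the equalizing mix achieves -4/5 against both X and Z), so the proposed strategy is not optimal.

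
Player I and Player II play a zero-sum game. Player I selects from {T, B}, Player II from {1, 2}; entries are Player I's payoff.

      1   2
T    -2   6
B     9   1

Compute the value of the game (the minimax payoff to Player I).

7/2

Row minima: T → -2, B → 1; maximin = 1.
Column maxima: 1 → 9, 2 → 6; minimax = 6.
1 ≠ 6, so there is no saddle point; optimal play is mixed.
Let Player I play T with probability p. Expected payoff against 1: (-2)p + 9(1−p) = −11p + 9; against 2: 6p + 1(1−p) = 5p + 1.
Setting these equal: −11p + 9 = 5p + 1 ⇒ −16p = -8 ⇒ p = 1/2, and the value is (-11)·(1/2) + 9 = 7/2.
For Player II: with q = P(1), equating T's and B's payoffs gives −8q + 6 = 8q + 1 ⇒ q = 5/16.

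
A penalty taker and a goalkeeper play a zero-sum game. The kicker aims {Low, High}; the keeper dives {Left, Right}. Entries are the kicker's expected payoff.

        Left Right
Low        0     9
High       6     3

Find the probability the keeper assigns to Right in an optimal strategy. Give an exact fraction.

1/2

Row minima: Low → 0, High → 3; maximin = 3.
Column maxima: Left → 6, Right → 9; minimax = 6.
3 ≠ 6, so there is no saddle point; optimal play is mixed.
Let the kicker play Low with probability p. Expected payoff against Left: 0p + 6(1−p) = −6p + 6; against Right: 9p + 3(1−p) = 6p + 3.
Setting these equal: −6p + 6 = 6p + 3 ⇒ −12p = -3 ⇒ p = 1/4, and the value is (-6)·(1/4) + 6 = 9/2.
For the keeper: with q = P(Left), equating Low's and High's payoffs gives −9q + 9 = 3q + 3 ⇒ q = 1/2.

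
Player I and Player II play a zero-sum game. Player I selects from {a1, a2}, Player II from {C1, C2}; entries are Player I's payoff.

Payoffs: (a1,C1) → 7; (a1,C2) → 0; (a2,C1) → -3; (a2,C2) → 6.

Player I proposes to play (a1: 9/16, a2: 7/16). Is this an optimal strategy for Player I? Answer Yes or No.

Yes

Against C1 this mix gives (9/16)·7 + (7/16)·(-3) = 21/8.
Against C2 this mix gives (9/16)·0 + (7/16)·6 = 21/8.
All of Player II's active replies (C1, C2) yield 21/8, and no column does worse for Player I. The mix makes Player II indifferent and guarantees 21/8, so it is optimal.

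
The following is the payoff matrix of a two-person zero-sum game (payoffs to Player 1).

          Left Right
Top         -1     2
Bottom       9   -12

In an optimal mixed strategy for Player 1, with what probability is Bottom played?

1/8

Row minima: Top → -1, Bottom → -12; maximin = -1.
Column maxima: Left → 9, Right → 2; minimax = 2.
-1 ≠ 2, so there is no saddle point; optimal play is mixed.
Let Player 1 play Top with probability p. Expected payoff against Left: (-1)p + 9(1−p) = −10p + 9; against Right: 2p + (-12)(1−p) = 14p − 12.
Setting these equal: −10p + 9 = 14p − 12 ⇒ −24p = -21 ⇒ p = 7/8, and the value is (-10)·(7/8) + 9 = 1/4.
For Player 2: with q = P(Left), equating Top's and Bottom's payoffs gives −3q + 2 = 21q − 12 ⇒ q = 7/12.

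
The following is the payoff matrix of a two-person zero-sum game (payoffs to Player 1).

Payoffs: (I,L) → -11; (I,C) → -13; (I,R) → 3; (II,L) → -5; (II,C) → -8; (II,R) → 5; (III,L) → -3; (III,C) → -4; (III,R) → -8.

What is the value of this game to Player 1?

-84/17

Row minima: I → -13, II → -8, III → -8; maximin = -8.
Column maxima: L → -3, C → -4, R → 5; minimax = -4.
-8 ≠ -4, so there is no saddle point; optimal play is mixed.
I is strictly dominated by II, so Player 1 never plays it.
L is strictly dominated by C (it gives Player 1 strictly more in every row), so Player 2 never plays it.
On the remaining 2×2 (II, III vs C, R):
Let Player 1 play II with probability p. Expected payoff against C: (-8)p + (-4)(1−p) = −4p − 4; against R: 5p + (-8)(1−p) = 13p − 8.
Setting these equal: −4p − 4 = 13p − 8 ⇒ −17p = -4 ⇒ p = 4/17, and the value is (-4)·(4/17) − 4 = -84/17.
For Player 2: with q = P(C), equating II's and III's payoffs gives −13q + 5 = 4q − 8 ⇒ q = 13/17.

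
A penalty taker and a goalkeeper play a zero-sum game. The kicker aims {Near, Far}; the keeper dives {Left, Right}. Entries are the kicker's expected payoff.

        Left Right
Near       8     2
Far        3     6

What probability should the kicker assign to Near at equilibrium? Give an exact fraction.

1/3

Row minima: Near → 2, Far → 3; maximin = 3.
Column maxima: Left → 8, Right → 6; minimax = 6.
3 ≠ 6, so there is no saddle point; optimal play is mixed.
Let the kicker play Near with probability p. Expected payoff against Left: 8p + 3(1−p) = 5p + 3; against Right: 2p + 6(1−p) = −4p + 6.
Setting these equal: 5p + 3 = −4p + 6 ⇒ 9p = 3 ⇒ p = 1/3, and the value is (5)·(1/3) + 3 = 14/3.
For the keeper: with q = P(Left), equating Near's and Far's payoffs gives 6q + 2 = −3q + 6 ⇒ q = 4/9.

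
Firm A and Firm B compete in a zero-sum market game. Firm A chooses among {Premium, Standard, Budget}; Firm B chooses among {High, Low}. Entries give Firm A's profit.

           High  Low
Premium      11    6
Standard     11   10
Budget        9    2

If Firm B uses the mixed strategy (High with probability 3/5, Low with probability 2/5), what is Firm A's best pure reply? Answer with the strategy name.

Expected payoff of Premium: (3/5)·11 + (2/5)·6 = 9.
Expected payoff of Standard: (3/5)·11 + (2/5)·10 = 53/5.
Expected payoff of Budget: (3/5)·9 + (2/5)·2 = 31/5.
The largest is 53/5, so Firm A's best response is Standard.

Standard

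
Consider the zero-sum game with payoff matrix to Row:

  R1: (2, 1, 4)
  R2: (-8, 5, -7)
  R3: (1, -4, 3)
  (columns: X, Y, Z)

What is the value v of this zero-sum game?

Row minima: R1 → 1, R2 → -8, R3 → -4; maximin = 1.
Column maxima: X → 2, Y → 5, Z → 4; minimax = 2.
1 ≠ 2, so there is no saddle point; optimal play is mixed.
R3 is strictly dominated by R1, so Row never plays it.
Z is strictly dominated by X (it gives Row strictly more in every row), so Column never plays it.
On the remaining 2×2 (R1, R2 vs X, Y):
Let Row play R1 with probability p. Expected payoff against X: 2p + (-8)(1−p) = 10p − 8; against Y: 1p + 5(1−p) = −4p + 5.
Setting these equal: 10p − 8 = −4p + 5 ⇒ 14p = 13 ⇒ p = 13/14, and the value is (10)·(13/14) − 8 = 9/7.
For Column: with q = P(X), equating R1's and R2's payoffs gives q + 1 = −13q + 5 ⇒ q = 2/7.

9/7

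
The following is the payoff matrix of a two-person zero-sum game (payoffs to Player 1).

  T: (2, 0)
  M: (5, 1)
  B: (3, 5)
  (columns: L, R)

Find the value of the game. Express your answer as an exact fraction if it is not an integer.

Row minima: T → 0, M → 1, B → 3; maximin = 3.
Column maxima: L → 5, R → 5; minimax = 5.
3 ≠ 5, so there is no saddle point; optimal play is mixed.
T is strictly dominated by M, so Player 1 never plays it.
On the remaining 2×2 (M, B vs L, R):
Let Player 1 play M with probability p. Expected payoff against L: 5p + 3(1−p) = 2p + 3; against R: 1p + 5(1−p) = −4p + 5.
Setting these equal: 2p + 3 = −4p + 5 ⇒ 6p = 2 ⇒ p = 1/3, and the value is (2)·(1/3) + 3 = 11/3.
For Player 2: with q = P(L), equating M's and B's payoffs gives 4q + 1 = −2q + 5 ⇒ q = 2/3.

11/3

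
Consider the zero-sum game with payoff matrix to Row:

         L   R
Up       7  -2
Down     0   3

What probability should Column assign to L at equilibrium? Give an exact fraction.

Row minima: Up → -2, Down → 0; maximin = 0.
Column maxima: L → 7, R → 3; minimax = 3.
0 ≠ 3, so there is no saddle point; optimal play is mixed.
Let Row play Up with probability p. Expected payoff against L: 7p + 0(1−p) = 7p; against R: (-2)p + 3(1−p) = −5p + 3.
Setting these equal: 7p = −5p + 3 ⇒ 12p = 3 ⇒ p = 1/4, and the value is (7)·(1/4) = 7/4.
For Column: with q = P(L), equating Up's and Down's payoffs gives 9q − 2 = −3q + 3 ⇒ q = 5/12.

5/12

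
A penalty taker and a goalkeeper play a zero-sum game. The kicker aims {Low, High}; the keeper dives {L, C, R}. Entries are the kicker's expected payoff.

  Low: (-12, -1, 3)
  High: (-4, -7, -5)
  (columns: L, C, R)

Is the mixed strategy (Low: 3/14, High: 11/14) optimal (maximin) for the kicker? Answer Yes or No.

Yes

Against L this mix gives (3/14)·(-12) + (11/14)·(-4) = -40/7.
Against C this mix gives (3/14)·(-1) + (11/14)·(-7) = -40/7.
Against R this mix gives (3/14)·3 + (11/14)·(-5) = -23/7.
All of the keeper's active replies (L, C) yield -40/7, and no column does worse for the kicker. The mix makes the keeper indifferent and guarantees -40/7, so it is optimal.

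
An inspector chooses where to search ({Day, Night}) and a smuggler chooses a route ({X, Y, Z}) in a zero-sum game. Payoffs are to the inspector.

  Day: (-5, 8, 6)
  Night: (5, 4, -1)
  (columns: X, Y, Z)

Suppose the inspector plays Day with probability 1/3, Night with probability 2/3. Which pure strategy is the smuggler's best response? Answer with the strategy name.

Z

If the smuggler plays X, the inspector's expected payoff is (1/3)·(-5) + (2/3)·5 = 5/3.
If the smuggler plays Y, the inspector's expected payoff is (1/3)·8 + (2/3)·4 = 16/3.
If the smuggler plays Z, the inspector's expected payoff is (1/3)·6 + (2/3)·(-1) = 4/3.
The smuggler minimizes the inspector's payoff; the smallest is 4/3, so the best response is Z.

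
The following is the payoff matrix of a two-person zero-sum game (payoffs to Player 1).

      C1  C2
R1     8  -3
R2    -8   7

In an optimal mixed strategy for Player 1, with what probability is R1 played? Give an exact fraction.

Row minima: R1 → -3, R2 → -8; maximin = -3.
Column maxima: C1 → 8, C2 → 7; minimax = 7.
-3 ≠ 7, so there is no saddle point; optimal play is mixed.
Let Player 1 play R1 with probability p. Expected payoff against C1: 8p + (-8)(1−p) = 16p − 8; against C2: (-3)p + 7(1−p) = −10p + 7.
Setting these equal: 16p − 8 = −10p + 7 ⇒ 26p = 15 ⇒ p = 15/26, and the value is (16)·(15/26) − 8 = 16/13.
For Player 2: with q = P(C1), equating R1's and R2's payoffs gives 11q − 3 = −15q + 7 ⇒ q = 5/13.

15/26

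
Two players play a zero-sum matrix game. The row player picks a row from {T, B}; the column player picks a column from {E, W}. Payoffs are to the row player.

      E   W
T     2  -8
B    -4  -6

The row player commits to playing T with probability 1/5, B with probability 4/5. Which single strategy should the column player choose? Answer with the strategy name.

W

If the column player plays E, the row player's expected payoff is (1/5)·2 + (4/5)·(-4) = -14/5.
If the column player plays W, the row player's expected payoff is (1/5)·(-8) + (4/5)·(-6) = -32/5.
The column player minimizes the row player's payoff; the smallest is -32/5, so the best response is W.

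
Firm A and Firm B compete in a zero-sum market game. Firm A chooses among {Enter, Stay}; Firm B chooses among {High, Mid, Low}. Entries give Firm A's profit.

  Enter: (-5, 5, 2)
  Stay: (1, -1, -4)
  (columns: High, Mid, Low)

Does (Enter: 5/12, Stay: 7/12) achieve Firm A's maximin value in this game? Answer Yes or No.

Yes

Against High this mix gives (5/12)·(-5) + (7/12)·1 = -3/2.
Against Mid this mix gives (5/12)·5 + (7/12)·(-1) = 3/2.
Against Low this mix gives (5/12)·2 + (7/12)·(-4) = -3/2.
All of Firm B's active replies (High, Low) yield -3/2, and no column does worse for Firm A. The mix makes Firm B indifferent and guarantees -3/2, so it is optimal.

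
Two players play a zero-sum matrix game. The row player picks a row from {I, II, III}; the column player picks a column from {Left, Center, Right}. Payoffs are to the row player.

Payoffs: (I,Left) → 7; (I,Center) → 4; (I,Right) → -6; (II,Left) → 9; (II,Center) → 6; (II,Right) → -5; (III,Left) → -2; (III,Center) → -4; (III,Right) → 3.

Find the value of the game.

Row minima: I → -6, II → -5, III → -4; maximin = -4.
Column maxima: Left → 9, Center → 6, Right → 3; minimax = 3.
-4 ≠ 3, so there is no saddle point; optimal play is mixed.
I is strictly dominated by II, so the row player never plays it.
Left is strictly dominated by Center (it gives the row player strictly more in every row), so the column player never plays it.
On the remaining 2×2 (II, III vs Center, Right):
Let the row player play II with probability p. Expected payoff against Center: 6p + (-4)(1−p) = 10p − 4; against Right: (-5)p + 3(1−p) = −8p + 3.
Setting these equal: 10p − 4 = −8p + 3 ⇒ 18p = 7 ⇒ p = 7/18, and the value is (10)·(7/18) − 4 = -1/9.
For the column player: with q = P(Center), equating II's and III's payoffs gives 11q − 5 = −7q + 3 ⇒ q = 4/9.

-1/9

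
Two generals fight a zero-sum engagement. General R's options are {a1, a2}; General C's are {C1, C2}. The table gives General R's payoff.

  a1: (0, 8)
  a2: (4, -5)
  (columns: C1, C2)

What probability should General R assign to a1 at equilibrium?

Row minima: a1 → 0, a2 → -5; maximin = 0.
Column maxima: C1 → 4, C2 → 8; minimax = 4.
0 ≠ 4, so there is no saddle point; optimal play is mixed.
Let General R play a1 with probability p. Expected payoff against C1: 0p + 4(1−p) = −4p + 4; against C2: 8p + (-5)(1−p) = 13p − 5.
Setting these equal: −4p + 4 = 13p − 5 ⇒ −17p = -9 ⇒ p = 9/17, and the value is (-4)·(9/17) + 4 = 32/17.
For General C: with q = P(C1), equating a1's and a2's payoffs gives −8q + 8 = 9q − 5 ⇒ q = 13/17.

9/17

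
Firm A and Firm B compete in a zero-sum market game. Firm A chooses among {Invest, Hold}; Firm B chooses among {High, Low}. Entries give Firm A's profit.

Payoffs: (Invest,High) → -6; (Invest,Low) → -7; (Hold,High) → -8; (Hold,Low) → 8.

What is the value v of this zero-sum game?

-104/17

Row minima: Invest → -7, Hold → -8; maximin = -7.
Column maxima: High → -6, Low → 8; minimax = -6.
-7 ≠ -6, so there is no saddle point; optimal play is mixed.
Let Firm A play Invest with probability p. Expected payoff against High: (-6)p + (-8)(1−p) = 2p − 8; against Low: (-7)p + 8(1−p) = −15p + 8.
Setting these equal: 2p − 8 = −15p + 8 ⇒ 17p = 16 ⇒ p = 16/17, and the value is (2)·(16/17) − 8 = -104/17.
For Firm B: with q = P(High), equating Invest's and Hold's payoffs gives q − 7 = −16q + 8 ⇒ q = 15/17.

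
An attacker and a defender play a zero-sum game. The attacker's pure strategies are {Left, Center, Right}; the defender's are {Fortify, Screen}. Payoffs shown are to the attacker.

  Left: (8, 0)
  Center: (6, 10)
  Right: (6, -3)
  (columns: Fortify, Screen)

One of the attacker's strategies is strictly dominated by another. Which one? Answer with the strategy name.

Right

Left gives a strictly higher payoff than Right against every column: 8 > 6, 0 > -3.
So Right is strictly dominated and the attacker never plays it.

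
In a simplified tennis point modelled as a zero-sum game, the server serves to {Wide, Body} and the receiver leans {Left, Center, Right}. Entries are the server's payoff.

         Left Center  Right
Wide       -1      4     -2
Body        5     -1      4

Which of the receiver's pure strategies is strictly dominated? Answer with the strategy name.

Left

Right holds the server's payoff strictly below Left in every row: -2 < -1, 4 < 5.
So Left is strictly dominated for the receiver.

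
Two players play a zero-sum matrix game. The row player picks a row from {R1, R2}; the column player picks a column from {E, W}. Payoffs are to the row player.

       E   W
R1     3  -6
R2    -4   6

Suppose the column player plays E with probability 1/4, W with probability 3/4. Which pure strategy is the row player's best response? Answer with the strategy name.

Expected payoff of R1: (1/4)·3 + (3/4)·(-6) = -15/4.
Expected payoff of R2: (1/4)·(-4) + (3/4)·6 = 7/2.
The largest is 7/2, so the row player's best response is R2.

R2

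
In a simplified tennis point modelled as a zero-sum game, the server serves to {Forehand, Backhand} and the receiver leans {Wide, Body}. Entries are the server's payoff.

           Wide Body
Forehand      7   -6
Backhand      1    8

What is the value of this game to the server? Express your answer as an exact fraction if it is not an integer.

31/10

Row minima: Forehand → -6, Backhand → 1; maximin = 1.
Column maxima: Wide → 7, Body → 8; minimax = 7.
1 ≠ 7, so there is no saddle point; optimal play is mixed.
Let the server play Forehand with probability p. Expected payoff against Wide: 7p + 1(1−p) = 6p + 1; against Body: (-6)p + 8(1−p) = −14p + 8.
Setting these equal: 6p + 1 = −14p + 8 ⇒ 20p = 7 ⇒ p = 7/20, and the value is (6)·(7/20) + 1 = 31/10.
For the receiver: with q = P(Wide), equating Forehand's and Backhand's payoffs gives 13q − 6 = −7q + 8 ⇒ q = 7/10.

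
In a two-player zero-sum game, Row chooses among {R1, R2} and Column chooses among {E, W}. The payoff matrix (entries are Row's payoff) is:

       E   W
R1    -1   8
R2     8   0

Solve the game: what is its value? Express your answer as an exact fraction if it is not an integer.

Row minima: R1 → -1, R2 → 0; maximin = 0.
Column maxima: E → 8, W → 8; minimax = 8.
0 ≠ 8, so there is no saddle point; optimal play is mixed.
Let Row play R1 with probability p. Expected payoff against E: (-1)p + 8(1−p) = −9p + 8; against W: 8p + 0(1−p) = 8p.
Setting these equal: −9p + 8 = 8p ⇒ −17p = -8 ⇒ p = 8/17, and the value is (-9)·(8/17) + 8 = 64/17.
For Column: with q = P(E), equating R1's and R2's payoffs gives −9q + 8 = 8q ⇒ q = 8/17.

64/17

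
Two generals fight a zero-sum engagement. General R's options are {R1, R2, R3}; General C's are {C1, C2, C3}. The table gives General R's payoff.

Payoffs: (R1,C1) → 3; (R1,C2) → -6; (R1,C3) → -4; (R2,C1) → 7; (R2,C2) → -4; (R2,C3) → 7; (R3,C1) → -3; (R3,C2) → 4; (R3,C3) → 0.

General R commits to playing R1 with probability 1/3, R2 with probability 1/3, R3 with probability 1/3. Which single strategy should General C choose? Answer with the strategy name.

If General C plays C1, General R's expected payoff is (1/3)·3 + (1/3)·7 + (1/3)·(-3) = 7/3.
If General C plays C2, General R's expected payoff is (1/3)·(-6) + (1/3)·(-4) + (1/3)·4 = -2.
If General C plays C3, General R's expected payoff is (1/3)·(-4) + (1/3)·7 + (1/3)·0 = 1.
General C minimizes General R's payoff; the smallest is -2, so the best response is C2.

C2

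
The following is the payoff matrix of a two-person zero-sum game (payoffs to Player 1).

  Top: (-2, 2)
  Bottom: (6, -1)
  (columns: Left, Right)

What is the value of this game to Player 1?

10/11

Row minima: Top → -2, Bottom → -1; maximin = -1.
Column maxima: Left → 6, Right → 2; minimax = 2.
-1 ≠ 2, so there is no saddle point; optimal play is mixed.
Let Player 1 play Top with probability p. Expected payoff against Left: (-2)p + 6(1−p) = −8p + 6; against Right: 2p + (-1)(1−p) = 3p − 1.
Setting these equal: −8p + 6 = 3p − 1 ⇒ −11p = -7 ⇒ p = 7/11, and the value is (-8)·(7/11) + 6 = 10/11.
For Player 2: with q = P(Left), equating Top's and Bottom's payoffs gives −4q + 2 = 7q − 1 ⇒ q = 3/11.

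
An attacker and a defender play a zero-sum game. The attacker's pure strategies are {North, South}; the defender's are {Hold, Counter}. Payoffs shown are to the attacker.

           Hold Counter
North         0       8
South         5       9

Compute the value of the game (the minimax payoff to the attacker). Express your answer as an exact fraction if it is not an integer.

5

Row minima: North → 0, South → 5; maximin = 5.
Column maxima: Hold → 5, Counter → 9; minimax = 5.
Since maximin = minimax = 5, there is a saddle point and the value is 5.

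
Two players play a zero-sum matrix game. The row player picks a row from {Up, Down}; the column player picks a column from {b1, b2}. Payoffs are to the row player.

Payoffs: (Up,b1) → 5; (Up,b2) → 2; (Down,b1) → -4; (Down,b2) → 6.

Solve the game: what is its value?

38/13

Row minima: Up → 2, Down → -4; maximin = 2.
Column maxima: b1 → 5, b2 → 6; minimax = 5.
2 ≠ 5, so there is no saddle point; optimal play is mixed.
Let the row player play Up with probability p. Expected payoff against b1: 5p + (-4)(1−p) = 9p − 4; against b2: 2p + 6(1−p) = −4p + 6.
Setting these equal: 9p − 4 = −4p + 6 ⇒ 13p = 10 ⇒ p = 10/13, and the value is (9)·(10/13) − 4 = 38/13.
For the column player: with q = P(b1), equating Up's and Down's payoffs gives 3q + 2 = −10q + 6 ⇒ q = 4/13.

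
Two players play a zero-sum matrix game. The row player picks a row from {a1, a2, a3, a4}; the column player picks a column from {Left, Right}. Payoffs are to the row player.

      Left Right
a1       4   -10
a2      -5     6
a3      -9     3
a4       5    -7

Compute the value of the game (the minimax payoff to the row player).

-5/23

Row minima: a1 → -10, a2 → -5, a3 → -9, a4 → -7; maximin = -5.
Column maxima: Left → 5, Right → 6; minimax = 5.
-5 ≠ 5, so there is no saddle point; optimal play is mixed.
a1 is strictly dominated by a4, so the row player never plays it.
a3 is strictly dominated by a2, so the row player never plays it.
On the remaining 2×2 (a2, a4 vs Left, Right):
Let the row player play a2 with probability p. Expected payoff against Left: (-5)p + 5(1−p) = −10p + 5; against Right: 6p + (-7)(1−p) = 13p − 7.
Setting these equal: −10p + 5 = 13p − 7 ⇒ −23p = -12 ⇒ p = 12/23, and the value is (-10)·(12/23) + 5 = -5/23.
For the column player: with q = P(Left), equating a2's and a4's payoffs gives −11q + 6 = 12q − 7 ⇒ q = 13/23.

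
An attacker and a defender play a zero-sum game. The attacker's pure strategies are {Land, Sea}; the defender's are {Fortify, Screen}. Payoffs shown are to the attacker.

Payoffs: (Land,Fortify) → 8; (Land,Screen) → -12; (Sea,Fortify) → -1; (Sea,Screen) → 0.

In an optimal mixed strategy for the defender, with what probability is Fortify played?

Row minima: Land → -12, Sea → -1; maximin = -1.
Column maxima: Fortify → 8, Screen → 0; minimax = 0.
-1 ≠ 0, so there is no saddle point; optimal play is mixed.
Let the attacker play Land with probability p. Expected payoff against Fortify: 8p + (-1)(1−p) = 9p − 1; against Screen: (-12)p + 0(1−p) = −12p.
Setting these equal: 9p − 1 = −12p ⇒ 21p = 1 ⇒ p = 1/21, and the value is (9)·(1/21) − 1 = -4/7.
For the defender: with q = P(Fortify), equating Land's and Sea's payoffs gives 20q − 12 = −q ⇒ q = 4/7.

4/7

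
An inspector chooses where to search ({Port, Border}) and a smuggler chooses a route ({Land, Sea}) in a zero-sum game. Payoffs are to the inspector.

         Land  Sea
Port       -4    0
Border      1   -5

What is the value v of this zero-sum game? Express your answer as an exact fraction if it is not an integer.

-2

Row minima: Port → -4, Border → -5; maximin = -4.
Column maxima: Land → 1, Sea → 0; minimax = 0.
-4 ≠ 0, so there is no saddle point; optimal play is mixed.
Let the inspector play Port with probability p. Expected payoff against Land: (-4)p + 1(1−p) = −5p + 1; against Sea: 0p + (-5)(1−p) = 5p − 5.
Setting these equal: −5p + 1 = 5p − 5 ⇒ −10p = -6 ⇒ p = 3/5, and the value is (-5)·(3/5) + 1 = -2.
For the smuggler: with q = P(Land), equating Port's and Border's payoffs gives −4q = 6q − 5 ⇒ q = 1/2.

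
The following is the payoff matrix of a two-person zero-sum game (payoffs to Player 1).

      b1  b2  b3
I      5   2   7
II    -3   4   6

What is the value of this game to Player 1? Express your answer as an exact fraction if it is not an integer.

Row minima: I → 2, II → -3; maximin = 2.
Column maxima: b1 → 5, b2 → 4, b3 → 7; minimax = 4.
2 ≠ 4, so there is no saddle point; optimal play is mixed.
b3 is strictly dominated by b1 (it gives Player 1 strictly more in every row), so Player 2 never plays it.
On the remaining 2×2 (I, II vs b1, b2):
Let Player 1 play I with probability p. Expected payoff against b1: 5p + (-3)(1−p) = 8p − 3; against b2: 2p + 4(1−p) = −2p + 4.
Setting these equal: 8p − 3 = −2p + 4 ⇒ 10p = 7 ⇒ p = 7/10, and the value is (8)·(7/10) − 3 = 13/5.
For Player 2: with q = P(b1), equating I's and II's payoffs gives 3q + 2 = −7q + 4 ⇒ q = 1/5.

13/5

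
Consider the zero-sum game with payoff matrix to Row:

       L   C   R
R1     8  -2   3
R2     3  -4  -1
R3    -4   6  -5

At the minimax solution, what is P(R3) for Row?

Row minima: R1 → -2, R2 → -4, R3 → -5; maximin = -2.
Column maxima: L → 8, C → 6, R → 3; minimax = 3.
-2 ≠ 3, so there is no saddle point; optimal play is mixed.
R2 is strictly dominated by R1, so Row never plays it.
L is strictly dominated by R (it gives Row strictly more in every row), so Column never plays it.
On the remaining 2×2 (R1, R3 vs C, R):
Let Row play R1 with probability p. Expected payoff against C: (-2)p + 6(1−p) = −8p + 6; against R: 3p + (-5)(1−p) = 8p − 5.
Setting these equal: −8p + 6 = 8p − 5 ⇒ −16p = -11 ⇒ p = 11/16, and the value is (-8)·(11/16) + 6 = 1/2.
For Column: with q = P(C), equating R1's and R3's payoffs gives −5q + 3 = 11q − 5 ⇒ q = 1/2.

5/16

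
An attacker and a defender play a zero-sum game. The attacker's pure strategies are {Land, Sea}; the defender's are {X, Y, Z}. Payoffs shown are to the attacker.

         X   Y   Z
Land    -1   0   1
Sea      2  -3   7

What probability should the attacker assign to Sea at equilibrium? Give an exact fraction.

1/6

Row minima: Land → -1, Sea → -3; maximin = -1.
Column maxima: X → 2, Y → 0, Z → 7; minimax = 0.
-1 ≠ 0, so there is no saddle point; optimal play is mixed.
Z is strictly dominated by X (it gives the attacker strictly more in every row), so the defender never plays it.
On the remaining 2×2 (Land, Sea vs X, Y):
Let the attacker play Land with probability p. Expected payoff against X: (-1)p + 2(1−p) = −3p + 2; against Y: 0p + (-3)(1−p) = 3p − 3.
Setting these equal: −3p + 2 = 3p − 3 ⇒ −6p = -5 ⇒ p = 5/6, and the value is (-3)·(5/6) + 2 = -1/2.
For the defender: with q = P(X), equating Land's and Sea's payoffs gives −q = 5q − 3 ⇒ q = 1/2.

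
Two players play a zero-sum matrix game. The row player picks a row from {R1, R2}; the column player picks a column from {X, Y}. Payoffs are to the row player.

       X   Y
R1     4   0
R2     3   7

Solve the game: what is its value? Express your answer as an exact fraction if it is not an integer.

7/2

Row minima: R1 → 0, R2 → 3; maximin = 3.
Column maxima: X → 4, Y → 7; minimax = 4.
3 ≠ 4, so there is no saddle point; optimal play is mixed.
Let the row player play R1 with probability p. Expected payoff against X: 4p + 3(1−p) = p + 3; against Y: 0p + 7(1−p) = −7p + 7.
Setting these equal: p + 3 = −7p + 7 ⇒ 8p = 4 ⇒ p = 1/2, and the value is (1)·(1/2) + 3 = 7/2.
For the column player: with q = P(X), equating R1's and R2's payoffs gives 4q = −4q + 7 ⇒ q = 7/8.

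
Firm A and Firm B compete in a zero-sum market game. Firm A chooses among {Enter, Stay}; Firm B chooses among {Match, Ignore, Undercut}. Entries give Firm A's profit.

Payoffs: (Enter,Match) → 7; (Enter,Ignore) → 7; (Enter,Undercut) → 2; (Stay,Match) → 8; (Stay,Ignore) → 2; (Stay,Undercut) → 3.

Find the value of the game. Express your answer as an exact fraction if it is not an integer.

17/6

Row minima: Enter → 2, Stay → 2; maximin = 2.
Column maxima: Match → 8, Ignore → 7, Undercut → 3; minimax = 3.
2 ≠ 3, so there is no saddle point; optimal play is mixed.
Match is strictly dominated by Undercut (it gives Firm A strictly more in every row), so Firm B never plays it.
On the remaining 2×2 (Enter, Stay vs Ignore, Undercut):
Let Firm A play Enter with probability p. Expected payoff against Ignore: 7p + 2(1−p) = 5p + 2; against Undercut: 2p + 3(1−p) = −p + 3.
Setting these equal: 5p + 2 = −p + 3 ⇒ 6p = 1 ⇒ p = 1/6, and the value is (5)·(1/6) + 2 = 17/6.
For Firm B: with q = P(Ignore), equating Enter's and Stay's payoffs gives 5q + 2 = −q + 3 ⇒ q = 1/6.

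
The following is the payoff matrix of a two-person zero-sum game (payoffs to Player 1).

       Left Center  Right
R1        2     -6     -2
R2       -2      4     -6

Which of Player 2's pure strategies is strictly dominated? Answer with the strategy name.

Right holds Player 1's payoff strictly below Left in every row: -2 < 2, -6 < -2.
So Left is strictly dominated for Player 2.

Left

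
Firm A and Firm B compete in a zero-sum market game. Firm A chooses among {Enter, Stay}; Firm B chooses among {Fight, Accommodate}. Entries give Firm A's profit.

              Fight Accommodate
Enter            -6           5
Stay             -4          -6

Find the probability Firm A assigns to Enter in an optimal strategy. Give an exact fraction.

Row minima: Enter → -6, Stay → -6; maximin = -6.
Column maxima: Fight → -4, Accommodate → 5; minimax = -4.
-6 ≠ -4, so there is no saddle point; optimal play is mixed.
Let Firm A play Enter with probability p. Expected payoff against Fight: (-6)p + (-4)(1−p) = −2p − 4; against Accommodate: 5p + (-6)(1−p) = 11p − 6.
Setting these equal: −2p − 4 = 11p − 6 ⇒ −13p = -2 ⇒ p = 2/13, and the value is (-2)·(2/13) − 4 = -56/13.
For Firm B: with q = P(Fight), equating Enter's and Stay's payoffs gives −11q + 5 = 2q − 6 ⇒ q = 11/13.

2/13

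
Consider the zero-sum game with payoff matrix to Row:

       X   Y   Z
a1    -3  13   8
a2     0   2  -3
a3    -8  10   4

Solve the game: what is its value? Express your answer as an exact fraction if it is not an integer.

-9/14

Row minima: a1 → -3, a2 → -3, a3 → -8; maximin = -3.
Column maxima: X → 0, Y → 13, Z → 8; minimax = 0.
-3 ≠ 0, so there is no saddle point; optimal play is mixed.
a3 is strictly dominated by a1, so Row never plays it.
Y is strictly dominated by X (it gives Row strictly more in every row), so Column never plays it.
On the remaining 2×2 (a1, a2 vs X, Z):
Let Row play a1 with probability p. Expected payoff against X: (-3)p + 0(1−p) = −3p; against Z: 8p + (-3)(1−p) = 11p − 3.
Setting these equal: −3p = 11p − 3 ⇒ −14p = -3 ⇒ p = 3/14, and the value is (-3)·(3/14) = -9/14.
For Column: with q = P(X), equating a1's and a2's payoffs gives −11q + 8 = 3q − 3 ⇒ q = 11/14.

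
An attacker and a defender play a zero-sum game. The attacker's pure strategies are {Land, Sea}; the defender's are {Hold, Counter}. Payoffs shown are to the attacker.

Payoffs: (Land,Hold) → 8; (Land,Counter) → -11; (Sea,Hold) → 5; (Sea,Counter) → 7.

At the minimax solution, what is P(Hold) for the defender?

Row minima: Land → -11, Sea → 5; maximin = 5.
Column maxima: Hold → 8, Counter → 7; minimax = 7.
5 ≠ 7, so there is no saddle point; optimal play is mixed.
Let the attacker play Land with probability p. Expected payoff against Hold: 8p + 5(1−p) = 3p + 5; against Counter: (-11)p + 7(1−p) = −18p + 7.
Setting these equal: 3p + 5 = −18p + 7 ⇒ 21p = 2 ⇒ p = 2/21, and the value is (3)·(2/21) + 5 = 37/7.
For the defender: with q = P(Hold), equating Land's and Sea's payoffs gives 19q − 11 = −2q + 7 ⇒ q = 6/7.

6/7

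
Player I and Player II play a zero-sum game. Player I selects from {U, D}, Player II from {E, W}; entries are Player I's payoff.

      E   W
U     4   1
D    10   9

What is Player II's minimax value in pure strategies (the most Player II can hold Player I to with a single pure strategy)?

9

Column maxima: E → 10, W → 9.
The smallest of these is 9.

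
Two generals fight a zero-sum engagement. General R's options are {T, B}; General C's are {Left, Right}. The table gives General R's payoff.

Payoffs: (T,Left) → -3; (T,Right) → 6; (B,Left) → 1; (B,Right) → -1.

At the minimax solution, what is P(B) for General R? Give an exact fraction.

9/11

Row minima: T → -3, B → -1; maximin = -1.
Column maxima: Left → 1, Right → 6; minimax = 1.
-1 ≠ 1, so there is no saddle point; optimal play is mixed.
Let General R play T with probability p. Expected payoff against Left: (-3)p + 1(1−p) = −4p + 1; against Right: 6p + (-1)(1−p) = 7p − 1.
Setting these equal: −4p + 1 = 7p − 1 ⇒ −11p = -2 ⇒ p = 2/11, and the value is (-4)·(2/11) + 1 = 3/11.
For General C: with q = P(Left), equating T's and B's payoffs gives −9q + 6 = 2q − 1 ⇒ q = 7/11.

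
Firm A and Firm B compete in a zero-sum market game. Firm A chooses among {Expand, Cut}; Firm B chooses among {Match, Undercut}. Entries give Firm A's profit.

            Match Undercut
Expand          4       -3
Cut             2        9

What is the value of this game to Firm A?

Row minima: Expand → -3, Cut → 2; maximin = 2.
Column maxima: Match → 4, Undercut → 9; minimax = 4.
2 ≠ 4, so there is no saddle point; optimal play is mixed.
Let Firm A play Expand with probability p. Expected payoff against Match: 4p + 2(1−p) = 2p + 2; against Undercut: (-3)p + 9(1−p) = −12p + 9.
Setting these equal: 2p + 2 = −12p + 9 ⇒ 14p = 7 ⇒ p = 1/2, and the value is (2)·(1/2) + 2 = 3.
For Firm B: with q = P(Match), equating Expand's and Cut's payoffs gives 7q − 3 = −7q + 9 ⇒ q = 6/7.

3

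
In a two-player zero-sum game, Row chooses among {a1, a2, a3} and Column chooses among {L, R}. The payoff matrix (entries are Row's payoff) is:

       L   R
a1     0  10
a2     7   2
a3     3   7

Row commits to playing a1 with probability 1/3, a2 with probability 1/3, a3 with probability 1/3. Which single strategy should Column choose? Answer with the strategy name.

L

If Column plays L, Row's expected payoff is (1/3)·0 + (1/3)·7 + (1/3)·3 = 10/3.
If Column plays R, Row's expected payoff is (1/3)·10 + (1/3)·2 + (1/3)·7 = 19/3.
Column minimizes Row's payoff; the smallest is 10/3, so the best response is L.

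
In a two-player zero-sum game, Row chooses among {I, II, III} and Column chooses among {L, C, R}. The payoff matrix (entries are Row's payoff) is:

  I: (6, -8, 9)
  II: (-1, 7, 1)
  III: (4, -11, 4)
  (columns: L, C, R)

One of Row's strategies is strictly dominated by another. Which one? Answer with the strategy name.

III

I gives a strictly higher payoff than III against every column: 6 > 4, -8 > -11, 9 > 4.
So III is strictly dominated and Row never plays it.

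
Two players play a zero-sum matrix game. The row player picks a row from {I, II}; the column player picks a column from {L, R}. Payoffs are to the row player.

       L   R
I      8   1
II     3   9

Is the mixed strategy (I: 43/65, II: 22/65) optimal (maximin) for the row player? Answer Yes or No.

Against L this mix gives (43/65)·8 + (22/65)·3 = 82/13.
Against R this mix gives (43/65)·1 + (22/65)·9 = 241/65.
The column player will play R, holding the row player to 241/65. Shifting weight toward the row that does better against R would raise this floor (the equalizing mix achieves 69/13 against both R and L), so the proposed strategy is not optimal.

No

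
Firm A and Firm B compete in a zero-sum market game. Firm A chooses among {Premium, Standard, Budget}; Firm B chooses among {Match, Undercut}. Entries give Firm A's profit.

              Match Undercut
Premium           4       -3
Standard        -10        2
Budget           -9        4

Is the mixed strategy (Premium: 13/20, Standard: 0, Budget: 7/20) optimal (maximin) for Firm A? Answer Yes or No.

Yes

Against Match this mix gives (13/20)·4 + (7/20)·(-9) = -11/20.
Against Undercut this mix gives (13/20)·(-3) + (7/20)·4 = -11/20.
All of Firm B's active replies (Match, Undercut) yield -11/20, and no column does worse for Firm A. The mix makes Firm B indifferent and guarantees -11/20, so it is optimal.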